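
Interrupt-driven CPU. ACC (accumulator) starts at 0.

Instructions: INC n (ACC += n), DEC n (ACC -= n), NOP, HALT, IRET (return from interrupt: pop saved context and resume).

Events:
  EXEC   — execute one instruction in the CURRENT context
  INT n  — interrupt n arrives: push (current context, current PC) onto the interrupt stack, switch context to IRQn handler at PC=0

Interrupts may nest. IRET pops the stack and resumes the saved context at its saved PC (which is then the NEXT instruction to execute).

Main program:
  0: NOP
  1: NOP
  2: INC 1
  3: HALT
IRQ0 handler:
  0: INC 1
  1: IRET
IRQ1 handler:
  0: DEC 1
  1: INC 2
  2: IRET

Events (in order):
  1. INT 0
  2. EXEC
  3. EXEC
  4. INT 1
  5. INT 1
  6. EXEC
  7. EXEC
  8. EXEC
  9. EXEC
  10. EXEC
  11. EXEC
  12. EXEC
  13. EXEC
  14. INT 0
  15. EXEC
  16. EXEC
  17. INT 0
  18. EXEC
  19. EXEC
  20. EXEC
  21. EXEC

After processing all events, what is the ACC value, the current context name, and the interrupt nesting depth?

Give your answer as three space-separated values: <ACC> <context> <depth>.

Answer: 6 MAIN 0

Derivation:
Event 1 (INT 0): INT 0 arrives: push (MAIN, PC=0), enter IRQ0 at PC=0 (depth now 1)
Event 2 (EXEC): [IRQ0] PC=0: INC 1 -> ACC=1
Event 3 (EXEC): [IRQ0] PC=1: IRET -> resume MAIN at PC=0 (depth now 0)
Event 4 (INT 1): INT 1 arrives: push (MAIN, PC=0), enter IRQ1 at PC=0 (depth now 1)
Event 5 (INT 1): INT 1 arrives: push (IRQ1, PC=0), enter IRQ1 at PC=0 (depth now 2)
Event 6 (EXEC): [IRQ1] PC=0: DEC 1 -> ACC=0
Event 7 (EXEC): [IRQ1] PC=1: INC 2 -> ACC=2
Event 8 (EXEC): [IRQ1] PC=2: IRET -> resume IRQ1 at PC=0 (depth now 1)
Event 9 (EXEC): [IRQ1] PC=0: DEC 1 -> ACC=1
Event 10 (EXEC): [IRQ1] PC=1: INC 2 -> ACC=3
Event 11 (EXEC): [IRQ1] PC=2: IRET -> resume MAIN at PC=0 (depth now 0)
Event 12 (EXEC): [MAIN] PC=0: NOP
Event 13 (EXEC): [MAIN] PC=1: NOP
Event 14 (INT 0): INT 0 arrives: push (MAIN, PC=2), enter IRQ0 at PC=0 (depth now 1)
Event 15 (EXEC): [IRQ0] PC=0: INC 1 -> ACC=4
Event 16 (EXEC): [IRQ0] PC=1: IRET -> resume MAIN at PC=2 (depth now 0)
Event 17 (INT 0): INT 0 arrives: push (MAIN, PC=2), enter IRQ0 at PC=0 (depth now 1)
Event 18 (EXEC): [IRQ0] PC=0: INC 1 -> ACC=5
Event 19 (EXEC): [IRQ0] PC=1: IRET -> resume MAIN at PC=2 (depth now 0)
Event 20 (EXEC): [MAIN] PC=2: INC 1 -> ACC=6
Event 21 (EXEC): [MAIN] PC=3: HALT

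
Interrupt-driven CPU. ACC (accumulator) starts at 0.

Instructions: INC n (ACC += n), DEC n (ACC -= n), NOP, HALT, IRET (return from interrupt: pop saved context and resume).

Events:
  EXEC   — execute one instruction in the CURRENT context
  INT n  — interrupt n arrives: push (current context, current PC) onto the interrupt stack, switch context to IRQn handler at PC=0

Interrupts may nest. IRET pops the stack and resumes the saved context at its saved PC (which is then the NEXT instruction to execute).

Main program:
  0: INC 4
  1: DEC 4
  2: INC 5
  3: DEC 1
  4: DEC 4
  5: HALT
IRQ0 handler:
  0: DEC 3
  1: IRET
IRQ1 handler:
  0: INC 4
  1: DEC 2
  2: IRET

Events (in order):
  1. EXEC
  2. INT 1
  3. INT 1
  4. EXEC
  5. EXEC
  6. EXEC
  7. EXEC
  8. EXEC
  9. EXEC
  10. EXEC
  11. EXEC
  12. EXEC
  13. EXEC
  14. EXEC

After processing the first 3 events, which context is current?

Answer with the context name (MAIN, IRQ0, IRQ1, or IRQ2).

Event 1 (EXEC): [MAIN] PC=0: INC 4 -> ACC=4
Event 2 (INT 1): INT 1 arrives: push (MAIN, PC=1), enter IRQ1 at PC=0 (depth now 1)
Event 3 (INT 1): INT 1 arrives: push (IRQ1, PC=0), enter IRQ1 at PC=0 (depth now 2)

Answer: IRQ1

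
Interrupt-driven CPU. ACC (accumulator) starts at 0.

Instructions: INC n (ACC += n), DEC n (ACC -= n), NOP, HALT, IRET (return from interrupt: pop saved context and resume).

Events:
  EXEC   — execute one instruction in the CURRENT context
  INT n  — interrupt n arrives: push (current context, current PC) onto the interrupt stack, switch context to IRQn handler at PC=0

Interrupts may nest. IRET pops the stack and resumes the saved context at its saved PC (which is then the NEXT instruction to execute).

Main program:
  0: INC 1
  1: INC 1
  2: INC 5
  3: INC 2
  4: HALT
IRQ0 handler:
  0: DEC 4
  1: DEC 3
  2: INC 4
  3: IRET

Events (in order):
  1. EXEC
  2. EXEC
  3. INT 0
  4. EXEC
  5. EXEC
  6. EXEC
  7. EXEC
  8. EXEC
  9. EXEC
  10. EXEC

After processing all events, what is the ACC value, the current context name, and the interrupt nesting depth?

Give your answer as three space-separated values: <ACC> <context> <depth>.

Event 1 (EXEC): [MAIN] PC=0: INC 1 -> ACC=1
Event 2 (EXEC): [MAIN] PC=1: INC 1 -> ACC=2
Event 3 (INT 0): INT 0 arrives: push (MAIN, PC=2), enter IRQ0 at PC=0 (depth now 1)
Event 4 (EXEC): [IRQ0] PC=0: DEC 4 -> ACC=-2
Event 5 (EXEC): [IRQ0] PC=1: DEC 3 -> ACC=-5
Event 6 (EXEC): [IRQ0] PC=2: INC 4 -> ACC=-1
Event 7 (EXEC): [IRQ0] PC=3: IRET -> resume MAIN at PC=2 (depth now 0)
Event 8 (EXEC): [MAIN] PC=2: INC 5 -> ACC=4
Event 9 (EXEC): [MAIN] PC=3: INC 2 -> ACC=6
Event 10 (EXEC): [MAIN] PC=4: HALT

Answer: 6 MAIN 0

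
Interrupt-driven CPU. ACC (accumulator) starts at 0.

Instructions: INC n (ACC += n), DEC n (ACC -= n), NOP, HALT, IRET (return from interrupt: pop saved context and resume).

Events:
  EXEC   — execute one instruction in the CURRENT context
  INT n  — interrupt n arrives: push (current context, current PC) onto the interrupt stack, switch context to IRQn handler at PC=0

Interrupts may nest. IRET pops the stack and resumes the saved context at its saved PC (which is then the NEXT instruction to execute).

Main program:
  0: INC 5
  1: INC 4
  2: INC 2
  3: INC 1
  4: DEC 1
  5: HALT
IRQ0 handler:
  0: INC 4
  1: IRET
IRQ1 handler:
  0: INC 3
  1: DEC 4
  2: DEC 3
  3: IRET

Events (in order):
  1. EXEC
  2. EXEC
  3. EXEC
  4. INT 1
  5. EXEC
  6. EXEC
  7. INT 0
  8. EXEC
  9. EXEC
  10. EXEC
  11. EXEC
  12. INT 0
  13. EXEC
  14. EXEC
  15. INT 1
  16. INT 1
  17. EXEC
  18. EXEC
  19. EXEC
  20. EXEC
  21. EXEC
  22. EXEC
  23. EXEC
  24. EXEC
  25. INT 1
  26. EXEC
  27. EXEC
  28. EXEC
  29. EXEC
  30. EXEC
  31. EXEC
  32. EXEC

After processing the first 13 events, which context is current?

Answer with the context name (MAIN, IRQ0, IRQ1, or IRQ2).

Event 1 (EXEC): [MAIN] PC=0: INC 5 -> ACC=5
Event 2 (EXEC): [MAIN] PC=1: INC 4 -> ACC=9
Event 3 (EXEC): [MAIN] PC=2: INC 2 -> ACC=11
Event 4 (INT 1): INT 1 arrives: push (MAIN, PC=3), enter IRQ1 at PC=0 (depth now 1)
Event 5 (EXEC): [IRQ1] PC=0: INC 3 -> ACC=14
Event 6 (EXEC): [IRQ1] PC=1: DEC 4 -> ACC=10
Event 7 (INT 0): INT 0 arrives: push (IRQ1, PC=2), enter IRQ0 at PC=0 (depth now 2)
Event 8 (EXEC): [IRQ0] PC=0: INC 4 -> ACC=14
Event 9 (EXEC): [IRQ0] PC=1: IRET -> resume IRQ1 at PC=2 (depth now 1)
Event 10 (EXEC): [IRQ1] PC=2: DEC 3 -> ACC=11
Event 11 (EXEC): [IRQ1] PC=3: IRET -> resume MAIN at PC=3 (depth now 0)
Event 12 (INT 0): INT 0 arrives: push (MAIN, PC=3), enter IRQ0 at PC=0 (depth now 1)
Event 13 (EXEC): [IRQ0] PC=0: INC 4 -> ACC=15

Answer: IRQ0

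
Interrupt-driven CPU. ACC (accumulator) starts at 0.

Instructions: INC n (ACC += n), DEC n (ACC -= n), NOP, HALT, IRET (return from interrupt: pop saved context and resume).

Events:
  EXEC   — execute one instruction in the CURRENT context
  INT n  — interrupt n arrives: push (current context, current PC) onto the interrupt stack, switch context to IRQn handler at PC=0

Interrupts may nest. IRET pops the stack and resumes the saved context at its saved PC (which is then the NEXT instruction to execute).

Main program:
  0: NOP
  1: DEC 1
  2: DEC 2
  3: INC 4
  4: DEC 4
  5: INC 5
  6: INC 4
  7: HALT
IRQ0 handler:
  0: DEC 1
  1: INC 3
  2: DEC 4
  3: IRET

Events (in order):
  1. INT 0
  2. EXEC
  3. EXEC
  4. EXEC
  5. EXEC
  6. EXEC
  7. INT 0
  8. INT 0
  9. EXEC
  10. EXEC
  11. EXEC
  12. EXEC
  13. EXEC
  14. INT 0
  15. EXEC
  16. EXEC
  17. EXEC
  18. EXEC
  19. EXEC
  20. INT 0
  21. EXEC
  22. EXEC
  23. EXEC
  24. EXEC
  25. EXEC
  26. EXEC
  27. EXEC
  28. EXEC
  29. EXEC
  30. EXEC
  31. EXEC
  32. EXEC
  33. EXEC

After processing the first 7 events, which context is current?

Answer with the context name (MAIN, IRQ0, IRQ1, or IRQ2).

Event 1 (INT 0): INT 0 arrives: push (MAIN, PC=0), enter IRQ0 at PC=0 (depth now 1)
Event 2 (EXEC): [IRQ0] PC=0: DEC 1 -> ACC=-1
Event 3 (EXEC): [IRQ0] PC=1: INC 3 -> ACC=2
Event 4 (EXEC): [IRQ0] PC=2: DEC 4 -> ACC=-2
Event 5 (EXEC): [IRQ0] PC=3: IRET -> resume MAIN at PC=0 (depth now 0)
Event 6 (EXEC): [MAIN] PC=0: NOP
Event 7 (INT 0): INT 0 arrives: push (MAIN, PC=1), enter IRQ0 at PC=0 (depth now 1)

Answer: IRQ0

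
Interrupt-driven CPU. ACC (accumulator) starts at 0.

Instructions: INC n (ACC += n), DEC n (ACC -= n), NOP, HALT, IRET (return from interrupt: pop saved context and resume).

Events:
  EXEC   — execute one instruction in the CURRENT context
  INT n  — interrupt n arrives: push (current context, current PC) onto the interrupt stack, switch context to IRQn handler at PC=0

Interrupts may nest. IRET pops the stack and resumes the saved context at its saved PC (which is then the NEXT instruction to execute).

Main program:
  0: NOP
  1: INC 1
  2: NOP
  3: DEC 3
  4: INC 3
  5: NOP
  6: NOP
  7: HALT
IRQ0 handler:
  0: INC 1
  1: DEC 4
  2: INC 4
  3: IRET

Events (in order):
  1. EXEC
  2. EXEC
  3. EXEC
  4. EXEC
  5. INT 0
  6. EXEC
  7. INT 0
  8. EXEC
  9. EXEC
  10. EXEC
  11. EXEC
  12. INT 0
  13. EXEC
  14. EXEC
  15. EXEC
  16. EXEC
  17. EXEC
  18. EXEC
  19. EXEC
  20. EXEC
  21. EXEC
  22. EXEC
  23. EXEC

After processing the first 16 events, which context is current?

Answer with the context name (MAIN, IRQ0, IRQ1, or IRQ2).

Answer: IRQ0

Derivation:
Event 1 (EXEC): [MAIN] PC=0: NOP
Event 2 (EXEC): [MAIN] PC=1: INC 1 -> ACC=1
Event 3 (EXEC): [MAIN] PC=2: NOP
Event 4 (EXEC): [MAIN] PC=3: DEC 3 -> ACC=-2
Event 5 (INT 0): INT 0 arrives: push (MAIN, PC=4), enter IRQ0 at PC=0 (depth now 1)
Event 6 (EXEC): [IRQ0] PC=0: INC 1 -> ACC=-1
Event 7 (INT 0): INT 0 arrives: push (IRQ0, PC=1), enter IRQ0 at PC=0 (depth now 2)
Event 8 (EXEC): [IRQ0] PC=0: INC 1 -> ACC=0
Event 9 (EXEC): [IRQ0] PC=1: DEC 4 -> ACC=-4
Event 10 (EXEC): [IRQ0] PC=2: INC 4 -> ACC=0
Event 11 (EXEC): [IRQ0] PC=3: IRET -> resume IRQ0 at PC=1 (depth now 1)
Event 12 (INT 0): INT 0 arrives: push (IRQ0, PC=1), enter IRQ0 at PC=0 (depth now 2)
Event 13 (EXEC): [IRQ0] PC=0: INC 1 -> ACC=1
Event 14 (EXEC): [IRQ0] PC=1: DEC 4 -> ACC=-3
Event 15 (EXEC): [IRQ0] PC=2: INC 4 -> ACC=1
Event 16 (EXEC): [IRQ0] PC=3: IRET -> resume IRQ0 at PC=1 (depth now 1)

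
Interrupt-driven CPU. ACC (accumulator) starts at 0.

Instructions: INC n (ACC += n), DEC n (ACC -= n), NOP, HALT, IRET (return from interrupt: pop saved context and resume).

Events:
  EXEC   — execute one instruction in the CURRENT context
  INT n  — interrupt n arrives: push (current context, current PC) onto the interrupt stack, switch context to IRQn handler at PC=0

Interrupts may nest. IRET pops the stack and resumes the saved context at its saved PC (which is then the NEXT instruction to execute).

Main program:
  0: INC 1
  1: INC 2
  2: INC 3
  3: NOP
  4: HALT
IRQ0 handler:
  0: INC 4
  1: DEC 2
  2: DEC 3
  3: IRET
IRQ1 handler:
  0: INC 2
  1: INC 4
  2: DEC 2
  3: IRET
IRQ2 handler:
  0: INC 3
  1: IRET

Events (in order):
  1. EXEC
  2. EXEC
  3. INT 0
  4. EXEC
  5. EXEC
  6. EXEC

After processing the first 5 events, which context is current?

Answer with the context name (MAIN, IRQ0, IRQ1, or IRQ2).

Answer: IRQ0

Derivation:
Event 1 (EXEC): [MAIN] PC=0: INC 1 -> ACC=1
Event 2 (EXEC): [MAIN] PC=1: INC 2 -> ACC=3
Event 3 (INT 0): INT 0 arrives: push (MAIN, PC=2), enter IRQ0 at PC=0 (depth now 1)
Event 4 (EXEC): [IRQ0] PC=0: INC 4 -> ACC=7
Event 5 (EXEC): [IRQ0] PC=1: DEC 2 -> ACC=5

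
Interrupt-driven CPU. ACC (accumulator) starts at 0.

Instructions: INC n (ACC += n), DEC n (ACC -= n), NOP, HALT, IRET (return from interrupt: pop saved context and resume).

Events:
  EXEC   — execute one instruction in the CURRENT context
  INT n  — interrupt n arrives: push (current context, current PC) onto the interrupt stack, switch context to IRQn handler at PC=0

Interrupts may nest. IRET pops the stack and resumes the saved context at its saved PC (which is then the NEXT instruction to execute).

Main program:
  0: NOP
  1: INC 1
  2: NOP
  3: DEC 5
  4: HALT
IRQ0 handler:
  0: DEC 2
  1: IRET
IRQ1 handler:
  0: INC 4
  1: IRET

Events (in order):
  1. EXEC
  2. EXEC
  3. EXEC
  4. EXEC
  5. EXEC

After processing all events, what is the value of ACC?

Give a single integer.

Answer: -4

Derivation:
Event 1 (EXEC): [MAIN] PC=0: NOP
Event 2 (EXEC): [MAIN] PC=1: INC 1 -> ACC=1
Event 3 (EXEC): [MAIN] PC=2: NOP
Event 4 (EXEC): [MAIN] PC=3: DEC 5 -> ACC=-4
Event 5 (EXEC): [MAIN] PC=4: HALT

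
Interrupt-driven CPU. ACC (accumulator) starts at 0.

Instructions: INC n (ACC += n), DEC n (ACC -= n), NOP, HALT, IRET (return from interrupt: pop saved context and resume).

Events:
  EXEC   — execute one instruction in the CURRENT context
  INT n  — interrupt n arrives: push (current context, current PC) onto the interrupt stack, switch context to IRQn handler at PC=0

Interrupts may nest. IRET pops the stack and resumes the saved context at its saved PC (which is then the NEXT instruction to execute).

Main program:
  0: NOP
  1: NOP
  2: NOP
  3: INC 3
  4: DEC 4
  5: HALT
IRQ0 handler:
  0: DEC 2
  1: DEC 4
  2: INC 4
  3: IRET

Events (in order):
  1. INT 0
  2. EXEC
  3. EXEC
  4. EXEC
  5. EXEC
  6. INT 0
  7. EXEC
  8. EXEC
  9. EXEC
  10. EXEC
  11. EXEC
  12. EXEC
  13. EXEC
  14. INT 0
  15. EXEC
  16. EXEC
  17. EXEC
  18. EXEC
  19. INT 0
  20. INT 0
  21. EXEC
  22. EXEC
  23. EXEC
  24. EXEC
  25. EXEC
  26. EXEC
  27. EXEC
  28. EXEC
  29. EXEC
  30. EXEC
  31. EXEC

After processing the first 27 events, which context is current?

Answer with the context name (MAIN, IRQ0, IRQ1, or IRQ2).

Answer: IRQ0

Derivation:
Event 1 (INT 0): INT 0 arrives: push (MAIN, PC=0), enter IRQ0 at PC=0 (depth now 1)
Event 2 (EXEC): [IRQ0] PC=0: DEC 2 -> ACC=-2
Event 3 (EXEC): [IRQ0] PC=1: DEC 4 -> ACC=-6
Event 4 (EXEC): [IRQ0] PC=2: INC 4 -> ACC=-2
Event 5 (EXEC): [IRQ0] PC=3: IRET -> resume MAIN at PC=0 (depth now 0)
Event 6 (INT 0): INT 0 arrives: push (MAIN, PC=0), enter IRQ0 at PC=0 (depth now 1)
Event 7 (EXEC): [IRQ0] PC=0: DEC 2 -> ACC=-4
Event 8 (EXEC): [IRQ0] PC=1: DEC 4 -> ACC=-8
Event 9 (EXEC): [IRQ0] PC=2: INC 4 -> ACC=-4
Event 10 (EXEC): [IRQ0] PC=3: IRET -> resume MAIN at PC=0 (depth now 0)
Event 11 (EXEC): [MAIN] PC=0: NOP
Event 12 (EXEC): [MAIN] PC=1: NOP
Event 13 (EXEC): [MAIN] PC=2: NOP
Event 14 (INT 0): INT 0 arrives: push (MAIN, PC=3), enter IRQ0 at PC=0 (depth now 1)
Event 15 (EXEC): [IRQ0] PC=0: DEC 2 -> ACC=-6
Event 16 (EXEC): [IRQ0] PC=1: DEC 4 -> ACC=-10
Event 17 (EXEC): [IRQ0] PC=2: INC 4 -> ACC=-6
Event 18 (EXEC): [IRQ0] PC=3: IRET -> resume MAIN at PC=3 (depth now 0)
Event 19 (INT 0): INT 0 arrives: push (MAIN, PC=3), enter IRQ0 at PC=0 (depth now 1)
Event 20 (INT 0): INT 0 arrives: push (IRQ0, PC=0), enter IRQ0 at PC=0 (depth now 2)
Event 21 (EXEC): [IRQ0] PC=0: DEC 2 -> ACC=-8
Event 22 (EXEC): [IRQ0] PC=1: DEC 4 -> ACC=-12
Event 23 (EXEC): [IRQ0] PC=2: INC 4 -> ACC=-8
Event 24 (EXEC): [IRQ0] PC=3: IRET -> resume IRQ0 at PC=0 (depth now 1)
Event 25 (EXEC): [IRQ0] PC=0: DEC 2 -> ACC=-10
Event 26 (EXEC): [IRQ0] PC=1: DEC 4 -> ACC=-14
Event 27 (EXEC): [IRQ0] PC=2: INC 4 -> ACC=-10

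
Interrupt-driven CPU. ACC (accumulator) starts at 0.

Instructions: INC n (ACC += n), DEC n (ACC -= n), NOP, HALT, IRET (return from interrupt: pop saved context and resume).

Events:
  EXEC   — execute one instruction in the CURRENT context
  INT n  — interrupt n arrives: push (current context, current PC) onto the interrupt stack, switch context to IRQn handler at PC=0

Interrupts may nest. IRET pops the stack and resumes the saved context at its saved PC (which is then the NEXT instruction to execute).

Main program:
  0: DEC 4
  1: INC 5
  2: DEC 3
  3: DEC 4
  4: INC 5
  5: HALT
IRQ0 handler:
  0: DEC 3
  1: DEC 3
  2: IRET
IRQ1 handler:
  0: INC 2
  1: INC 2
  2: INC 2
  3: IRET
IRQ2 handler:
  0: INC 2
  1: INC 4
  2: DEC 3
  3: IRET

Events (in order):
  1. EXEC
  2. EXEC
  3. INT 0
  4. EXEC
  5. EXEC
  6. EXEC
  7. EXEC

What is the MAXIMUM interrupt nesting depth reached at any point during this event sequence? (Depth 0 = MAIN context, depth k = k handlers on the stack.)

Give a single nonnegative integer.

Answer: 1

Derivation:
Event 1 (EXEC): [MAIN] PC=0: DEC 4 -> ACC=-4 [depth=0]
Event 2 (EXEC): [MAIN] PC=1: INC 5 -> ACC=1 [depth=0]
Event 3 (INT 0): INT 0 arrives: push (MAIN, PC=2), enter IRQ0 at PC=0 (depth now 1) [depth=1]
Event 4 (EXEC): [IRQ0] PC=0: DEC 3 -> ACC=-2 [depth=1]
Event 5 (EXEC): [IRQ0] PC=1: DEC 3 -> ACC=-5 [depth=1]
Event 6 (EXEC): [IRQ0] PC=2: IRET -> resume MAIN at PC=2 (depth now 0) [depth=0]
Event 7 (EXEC): [MAIN] PC=2: DEC 3 -> ACC=-8 [depth=0]
Max depth observed: 1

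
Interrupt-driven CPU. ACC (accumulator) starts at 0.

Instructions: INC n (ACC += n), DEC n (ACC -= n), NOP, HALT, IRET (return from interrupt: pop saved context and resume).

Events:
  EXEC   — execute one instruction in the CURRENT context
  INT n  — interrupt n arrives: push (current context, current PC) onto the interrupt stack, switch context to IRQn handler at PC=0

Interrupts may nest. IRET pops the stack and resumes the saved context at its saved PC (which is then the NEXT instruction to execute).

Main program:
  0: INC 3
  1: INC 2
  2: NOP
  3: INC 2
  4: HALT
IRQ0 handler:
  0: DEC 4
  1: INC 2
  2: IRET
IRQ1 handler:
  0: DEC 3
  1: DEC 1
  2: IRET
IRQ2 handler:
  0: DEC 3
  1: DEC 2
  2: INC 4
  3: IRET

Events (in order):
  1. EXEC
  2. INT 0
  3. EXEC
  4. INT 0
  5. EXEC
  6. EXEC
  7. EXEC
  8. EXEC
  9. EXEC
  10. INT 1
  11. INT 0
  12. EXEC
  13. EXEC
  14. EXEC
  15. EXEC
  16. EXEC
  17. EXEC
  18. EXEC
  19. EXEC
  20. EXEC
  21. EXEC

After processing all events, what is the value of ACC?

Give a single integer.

Event 1 (EXEC): [MAIN] PC=0: INC 3 -> ACC=3
Event 2 (INT 0): INT 0 arrives: push (MAIN, PC=1), enter IRQ0 at PC=0 (depth now 1)
Event 3 (EXEC): [IRQ0] PC=0: DEC 4 -> ACC=-1
Event 4 (INT 0): INT 0 arrives: push (IRQ0, PC=1), enter IRQ0 at PC=0 (depth now 2)
Event 5 (EXEC): [IRQ0] PC=0: DEC 4 -> ACC=-5
Event 6 (EXEC): [IRQ0] PC=1: INC 2 -> ACC=-3
Event 7 (EXEC): [IRQ0] PC=2: IRET -> resume IRQ0 at PC=1 (depth now 1)
Event 8 (EXEC): [IRQ0] PC=1: INC 2 -> ACC=-1
Event 9 (EXEC): [IRQ0] PC=2: IRET -> resume MAIN at PC=1 (depth now 0)
Event 10 (INT 1): INT 1 arrives: push (MAIN, PC=1), enter IRQ1 at PC=0 (depth now 1)
Event 11 (INT 0): INT 0 arrives: push (IRQ1, PC=0), enter IRQ0 at PC=0 (depth now 2)
Event 12 (EXEC): [IRQ0] PC=0: DEC 4 -> ACC=-5
Event 13 (EXEC): [IRQ0] PC=1: INC 2 -> ACC=-3
Event 14 (EXEC): [IRQ0] PC=2: IRET -> resume IRQ1 at PC=0 (depth now 1)
Event 15 (EXEC): [IRQ1] PC=0: DEC 3 -> ACC=-6
Event 16 (EXEC): [IRQ1] PC=1: DEC 1 -> ACC=-7
Event 17 (EXEC): [IRQ1] PC=2: IRET -> resume MAIN at PC=1 (depth now 0)
Event 18 (EXEC): [MAIN] PC=1: INC 2 -> ACC=-5
Event 19 (EXEC): [MAIN] PC=2: NOP
Event 20 (EXEC): [MAIN] PC=3: INC 2 -> ACC=-3
Event 21 (EXEC): [MAIN] PC=4: HALT

Answer: -3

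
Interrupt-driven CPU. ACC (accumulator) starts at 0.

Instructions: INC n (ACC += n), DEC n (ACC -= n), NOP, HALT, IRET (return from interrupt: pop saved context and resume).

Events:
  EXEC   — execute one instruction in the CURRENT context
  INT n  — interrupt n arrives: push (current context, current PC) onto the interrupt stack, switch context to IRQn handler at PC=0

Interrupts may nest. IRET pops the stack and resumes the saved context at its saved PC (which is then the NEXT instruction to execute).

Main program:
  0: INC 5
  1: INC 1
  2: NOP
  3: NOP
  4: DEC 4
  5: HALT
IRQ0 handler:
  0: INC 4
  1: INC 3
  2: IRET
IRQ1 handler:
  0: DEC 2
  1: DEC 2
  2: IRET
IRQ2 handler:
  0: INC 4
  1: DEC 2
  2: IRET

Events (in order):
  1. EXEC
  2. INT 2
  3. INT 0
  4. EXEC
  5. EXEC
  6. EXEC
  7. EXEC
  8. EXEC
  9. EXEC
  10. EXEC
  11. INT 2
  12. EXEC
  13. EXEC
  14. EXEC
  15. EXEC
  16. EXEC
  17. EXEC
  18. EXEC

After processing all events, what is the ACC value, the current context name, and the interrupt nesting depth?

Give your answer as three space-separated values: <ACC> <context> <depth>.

Answer: 13 MAIN 0

Derivation:
Event 1 (EXEC): [MAIN] PC=0: INC 5 -> ACC=5
Event 2 (INT 2): INT 2 arrives: push (MAIN, PC=1), enter IRQ2 at PC=0 (depth now 1)
Event 3 (INT 0): INT 0 arrives: push (IRQ2, PC=0), enter IRQ0 at PC=0 (depth now 2)
Event 4 (EXEC): [IRQ0] PC=0: INC 4 -> ACC=9
Event 5 (EXEC): [IRQ0] PC=1: INC 3 -> ACC=12
Event 6 (EXEC): [IRQ0] PC=2: IRET -> resume IRQ2 at PC=0 (depth now 1)
Event 7 (EXEC): [IRQ2] PC=0: INC 4 -> ACC=16
Event 8 (EXEC): [IRQ2] PC=1: DEC 2 -> ACC=14
Event 9 (EXEC): [IRQ2] PC=2: IRET -> resume MAIN at PC=1 (depth now 0)
Event 10 (EXEC): [MAIN] PC=1: INC 1 -> ACC=15
Event 11 (INT 2): INT 2 arrives: push (MAIN, PC=2), enter IRQ2 at PC=0 (depth now 1)
Event 12 (EXEC): [IRQ2] PC=0: INC 4 -> ACC=19
Event 13 (EXEC): [IRQ2] PC=1: DEC 2 -> ACC=17
Event 14 (EXEC): [IRQ2] PC=2: IRET -> resume MAIN at PC=2 (depth now 0)
Event 15 (EXEC): [MAIN] PC=2: NOP
Event 16 (EXEC): [MAIN] PC=3: NOP
Event 17 (EXEC): [MAIN] PC=4: DEC 4 -> ACC=13
Event 18 (EXEC): [MAIN] PC=5: HALT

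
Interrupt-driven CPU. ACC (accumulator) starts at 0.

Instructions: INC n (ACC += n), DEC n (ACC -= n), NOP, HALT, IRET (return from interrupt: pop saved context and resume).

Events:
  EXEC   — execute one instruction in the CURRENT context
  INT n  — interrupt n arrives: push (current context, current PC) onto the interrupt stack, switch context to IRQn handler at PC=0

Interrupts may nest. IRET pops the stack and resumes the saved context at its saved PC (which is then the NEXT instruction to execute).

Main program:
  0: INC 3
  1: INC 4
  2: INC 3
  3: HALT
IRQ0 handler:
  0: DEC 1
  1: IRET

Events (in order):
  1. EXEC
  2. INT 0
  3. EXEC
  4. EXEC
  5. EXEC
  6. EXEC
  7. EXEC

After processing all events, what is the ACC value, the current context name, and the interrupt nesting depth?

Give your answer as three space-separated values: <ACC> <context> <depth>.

Answer: 9 MAIN 0

Derivation:
Event 1 (EXEC): [MAIN] PC=0: INC 3 -> ACC=3
Event 2 (INT 0): INT 0 arrives: push (MAIN, PC=1), enter IRQ0 at PC=0 (depth now 1)
Event 3 (EXEC): [IRQ0] PC=0: DEC 1 -> ACC=2
Event 4 (EXEC): [IRQ0] PC=1: IRET -> resume MAIN at PC=1 (depth now 0)
Event 5 (EXEC): [MAIN] PC=1: INC 4 -> ACC=6
Event 6 (EXEC): [MAIN] PC=2: INC 3 -> ACC=9
Event 7 (EXEC): [MAIN] PC=3: HALT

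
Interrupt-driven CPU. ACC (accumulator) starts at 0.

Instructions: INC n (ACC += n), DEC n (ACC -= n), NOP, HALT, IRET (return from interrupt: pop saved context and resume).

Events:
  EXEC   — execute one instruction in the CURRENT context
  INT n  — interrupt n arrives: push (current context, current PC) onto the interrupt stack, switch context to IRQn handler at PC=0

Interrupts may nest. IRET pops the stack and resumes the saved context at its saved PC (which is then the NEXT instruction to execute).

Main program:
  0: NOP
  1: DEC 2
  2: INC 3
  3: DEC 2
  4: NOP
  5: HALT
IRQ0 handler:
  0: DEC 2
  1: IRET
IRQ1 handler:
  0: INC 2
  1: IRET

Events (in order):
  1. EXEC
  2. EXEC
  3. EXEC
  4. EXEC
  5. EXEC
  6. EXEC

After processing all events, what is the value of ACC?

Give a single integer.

Event 1 (EXEC): [MAIN] PC=0: NOP
Event 2 (EXEC): [MAIN] PC=1: DEC 2 -> ACC=-2
Event 3 (EXEC): [MAIN] PC=2: INC 3 -> ACC=1
Event 4 (EXEC): [MAIN] PC=3: DEC 2 -> ACC=-1
Event 5 (EXEC): [MAIN] PC=4: NOP
Event 6 (EXEC): [MAIN] PC=5: HALT

Answer: -1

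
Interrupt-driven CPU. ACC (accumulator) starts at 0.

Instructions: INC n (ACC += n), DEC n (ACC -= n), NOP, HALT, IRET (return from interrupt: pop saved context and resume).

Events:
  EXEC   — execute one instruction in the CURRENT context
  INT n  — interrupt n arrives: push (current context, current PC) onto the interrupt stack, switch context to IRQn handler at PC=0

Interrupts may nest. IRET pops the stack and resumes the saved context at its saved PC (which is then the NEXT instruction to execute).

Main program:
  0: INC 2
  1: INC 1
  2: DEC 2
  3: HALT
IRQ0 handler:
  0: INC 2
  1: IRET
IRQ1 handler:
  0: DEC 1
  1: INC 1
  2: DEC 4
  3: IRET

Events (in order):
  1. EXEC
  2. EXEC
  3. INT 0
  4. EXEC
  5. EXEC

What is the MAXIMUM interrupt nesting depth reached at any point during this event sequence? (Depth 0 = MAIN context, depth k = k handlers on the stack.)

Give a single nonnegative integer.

Answer: 1

Derivation:
Event 1 (EXEC): [MAIN] PC=0: INC 2 -> ACC=2 [depth=0]
Event 2 (EXEC): [MAIN] PC=1: INC 1 -> ACC=3 [depth=0]
Event 3 (INT 0): INT 0 arrives: push (MAIN, PC=2), enter IRQ0 at PC=0 (depth now 1) [depth=1]
Event 4 (EXEC): [IRQ0] PC=0: INC 2 -> ACC=5 [depth=1]
Event 5 (EXEC): [IRQ0] PC=1: IRET -> resume MAIN at PC=2 (depth now 0) [depth=0]
Max depth observed: 1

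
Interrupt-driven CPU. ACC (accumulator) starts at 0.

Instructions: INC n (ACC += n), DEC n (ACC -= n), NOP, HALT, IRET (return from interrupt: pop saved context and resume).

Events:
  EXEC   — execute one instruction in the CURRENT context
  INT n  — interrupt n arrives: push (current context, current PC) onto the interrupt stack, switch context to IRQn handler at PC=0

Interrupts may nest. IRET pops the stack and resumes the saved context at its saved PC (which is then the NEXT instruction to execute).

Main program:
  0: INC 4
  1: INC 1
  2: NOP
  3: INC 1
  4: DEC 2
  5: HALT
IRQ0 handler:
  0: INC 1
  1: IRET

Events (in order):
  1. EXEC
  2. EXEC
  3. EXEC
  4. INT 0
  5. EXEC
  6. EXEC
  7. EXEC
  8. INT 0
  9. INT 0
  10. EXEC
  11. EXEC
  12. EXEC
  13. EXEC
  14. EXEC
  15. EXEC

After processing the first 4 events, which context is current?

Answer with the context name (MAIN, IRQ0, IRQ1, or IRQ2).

Event 1 (EXEC): [MAIN] PC=0: INC 4 -> ACC=4
Event 2 (EXEC): [MAIN] PC=1: INC 1 -> ACC=5
Event 3 (EXEC): [MAIN] PC=2: NOP
Event 4 (INT 0): INT 0 arrives: push (MAIN, PC=3), enter IRQ0 at PC=0 (depth now 1)

Answer: IRQ0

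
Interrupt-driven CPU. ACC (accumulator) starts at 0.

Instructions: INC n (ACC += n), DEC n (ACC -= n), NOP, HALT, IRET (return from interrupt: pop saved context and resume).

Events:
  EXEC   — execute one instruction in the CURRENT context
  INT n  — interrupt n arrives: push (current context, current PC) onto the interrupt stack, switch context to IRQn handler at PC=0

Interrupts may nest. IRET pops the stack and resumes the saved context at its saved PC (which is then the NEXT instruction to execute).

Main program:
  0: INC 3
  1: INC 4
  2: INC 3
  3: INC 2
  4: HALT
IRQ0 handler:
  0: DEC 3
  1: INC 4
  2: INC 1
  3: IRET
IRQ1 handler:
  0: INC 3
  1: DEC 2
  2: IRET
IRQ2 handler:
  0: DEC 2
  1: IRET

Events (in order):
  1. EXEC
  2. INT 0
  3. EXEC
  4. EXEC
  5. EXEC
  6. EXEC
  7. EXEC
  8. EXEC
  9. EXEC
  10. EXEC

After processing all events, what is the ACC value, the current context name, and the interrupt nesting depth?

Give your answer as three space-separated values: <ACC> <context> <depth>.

Answer: 14 MAIN 0

Derivation:
Event 1 (EXEC): [MAIN] PC=0: INC 3 -> ACC=3
Event 2 (INT 0): INT 0 arrives: push (MAIN, PC=1), enter IRQ0 at PC=0 (depth now 1)
Event 3 (EXEC): [IRQ0] PC=0: DEC 3 -> ACC=0
Event 4 (EXEC): [IRQ0] PC=1: INC 4 -> ACC=4
Event 5 (EXEC): [IRQ0] PC=2: INC 1 -> ACC=5
Event 6 (EXEC): [IRQ0] PC=3: IRET -> resume MAIN at PC=1 (depth now 0)
Event 7 (EXEC): [MAIN] PC=1: INC 4 -> ACC=9
Event 8 (EXEC): [MAIN] PC=2: INC 3 -> ACC=12
Event 9 (EXEC): [MAIN] PC=3: INC 2 -> ACC=14
Event 10 (EXEC): [MAIN] PC=4: HALT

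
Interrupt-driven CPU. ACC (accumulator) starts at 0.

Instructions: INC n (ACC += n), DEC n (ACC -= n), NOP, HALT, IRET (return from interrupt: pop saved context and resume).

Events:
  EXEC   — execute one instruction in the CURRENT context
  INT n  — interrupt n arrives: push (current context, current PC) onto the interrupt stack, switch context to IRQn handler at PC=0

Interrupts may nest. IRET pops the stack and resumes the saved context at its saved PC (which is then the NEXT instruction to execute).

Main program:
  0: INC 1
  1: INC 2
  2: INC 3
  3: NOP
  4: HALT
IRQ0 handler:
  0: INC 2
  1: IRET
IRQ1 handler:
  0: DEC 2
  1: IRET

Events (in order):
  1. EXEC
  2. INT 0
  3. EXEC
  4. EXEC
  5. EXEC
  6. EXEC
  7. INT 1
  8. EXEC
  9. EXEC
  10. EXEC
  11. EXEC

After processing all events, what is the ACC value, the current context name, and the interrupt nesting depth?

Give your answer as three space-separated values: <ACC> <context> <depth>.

Answer: 6 MAIN 0

Derivation:
Event 1 (EXEC): [MAIN] PC=0: INC 1 -> ACC=1
Event 2 (INT 0): INT 0 arrives: push (MAIN, PC=1), enter IRQ0 at PC=0 (depth now 1)
Event 3 (EXEC): [IRQ0] PC=0: INC 2 -> ACC=3
Event 4 (EXEC): [IRQ0] PC=1: IRET -> resume MAIN at PC=1 (depth now 0)
Event 5 (EXEC): [MAIN] PC=1: INC 2 -> ACC=5
Event 6 (EXEC): [MAIN] PC=2: INC 3 -> ACC=8
Event 7 (INT 1): INT 1 arrives: push (MAIN, PC=3), enter IRQ1 at PC=0 (depth now 1)
Event 8 (EXEC): [IRQ1] PC=0: DEC 2 -> ACC=6
Event 9 (EXEC): [IRQ1] PC=1: IRET -> resume MAIN at PC=3 (depth now 0)
Event 10 (EXEC): [MAIN] PC=3: NOP
Event 11 (EXEC): [MAIN] PC=4: HALT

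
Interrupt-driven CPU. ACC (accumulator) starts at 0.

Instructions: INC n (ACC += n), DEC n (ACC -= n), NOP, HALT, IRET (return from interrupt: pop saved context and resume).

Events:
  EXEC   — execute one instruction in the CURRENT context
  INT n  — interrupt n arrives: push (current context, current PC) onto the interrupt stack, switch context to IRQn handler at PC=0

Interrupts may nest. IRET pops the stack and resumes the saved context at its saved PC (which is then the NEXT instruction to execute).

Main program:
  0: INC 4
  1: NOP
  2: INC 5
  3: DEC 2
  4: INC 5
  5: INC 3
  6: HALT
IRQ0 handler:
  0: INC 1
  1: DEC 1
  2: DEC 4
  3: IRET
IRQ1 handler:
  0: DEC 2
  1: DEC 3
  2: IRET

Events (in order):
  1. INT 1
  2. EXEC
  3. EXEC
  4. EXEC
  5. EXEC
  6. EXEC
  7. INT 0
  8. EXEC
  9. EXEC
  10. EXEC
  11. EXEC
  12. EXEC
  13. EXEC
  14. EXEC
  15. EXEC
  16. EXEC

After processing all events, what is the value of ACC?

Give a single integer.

Answer: 6

Derivation:
Event 1 (INT 1): INT 1 arrives: push (MAIN, PC=0), enter IRQ1 at PC=0 (depth now 1)
Event 2 (EXEC): [IRQ1] PC=0: DEC 2 -> ACC=-2
Event 3 (EXEC): [IRQ1] PC=1: DEC 3 -> ACC=-5
Event 4 (EXEC): [IRQ1] PC=2: IRET -> resume MAIN at PC=0 (depth now 0)
Event 5 (EXEC): [MAIN] PC=0: INC 4 -> ACC=-1
Event 6 (EXEC): [MAIN] PC=1: NOP
Event 7 (INT 0): INT 0 arrives: push (MAIN, PC=2), enter IRQ0 at PC=0 (depth now 1)
Event 8 (EXEC): [IRQ0] PC=0: INC 1 -> ACC=0
Event 9 (EXEC): [IRQ0] PC=1: DEC 1 -> ACC=-1
Event 10 (EXEC): [IRQ0] PC=2: DEC 4 -> ACC=-5
Event 11 (EXEC): [IRQ0] PC=3: IRET -> resume MAIN at PC=2 (depth now 0)
Event 12 (EXEC): [MAIN] PC=2: INC 5 -> ACC=0
Event 13 (EXEC): [MAIN] PC=3: DEC 2 -> ACC=-2
Event 14 (EXEC): [MAIN] PC=4: INC 5 -> ACC=3
Event 15 (EXEC): [MAIN] PC=5: INC 3 -> ACC=6
Event 16 (EXEC): [MAIN] PC=6: HALT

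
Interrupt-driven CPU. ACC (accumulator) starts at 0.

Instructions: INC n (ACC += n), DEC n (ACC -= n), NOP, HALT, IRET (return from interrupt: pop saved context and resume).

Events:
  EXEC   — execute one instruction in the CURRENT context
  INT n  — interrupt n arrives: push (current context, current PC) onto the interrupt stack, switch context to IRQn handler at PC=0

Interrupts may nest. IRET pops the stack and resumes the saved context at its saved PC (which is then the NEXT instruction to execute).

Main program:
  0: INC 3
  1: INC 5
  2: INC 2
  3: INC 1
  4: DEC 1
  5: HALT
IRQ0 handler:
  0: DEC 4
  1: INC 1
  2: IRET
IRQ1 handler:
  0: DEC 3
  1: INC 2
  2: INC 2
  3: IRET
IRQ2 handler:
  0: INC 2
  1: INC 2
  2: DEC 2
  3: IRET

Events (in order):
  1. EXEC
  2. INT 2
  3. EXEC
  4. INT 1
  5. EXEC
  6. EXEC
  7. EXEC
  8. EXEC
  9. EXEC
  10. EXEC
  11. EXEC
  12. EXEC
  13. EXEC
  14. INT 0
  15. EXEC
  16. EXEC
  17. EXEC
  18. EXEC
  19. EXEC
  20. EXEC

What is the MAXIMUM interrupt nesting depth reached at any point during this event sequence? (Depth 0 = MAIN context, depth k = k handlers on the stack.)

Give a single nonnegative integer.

Event 1 (EXEC): [MAIN] PC=0: INC 3 -> ACC=3 [depth=0]
Event 2 (INT 2): INT 2 arrives: push (MAIN, PC=1), enter IRQ2 at PC=0 (depth now 1) [depth=1]
Event 3 (EXEC): [IRQ2] PC=0: INC 2 -> ACC=5 [depth=1]
Event 4 (INT 1): INT 1 arrives: push (IRQ2, PC=1), enter IRQ1 at PC=0 (depth now 2) [depth=2]
Event 5 (EXEC): [IRQ1] PC=0: DEC 3 -> ACC=2 [depth=2]
Event 6 (EXEC): [IRQ1] PC=1: INC 2 -> ACC=4 [depth=2]
Event 7 (EXEC): [IRQ1] PC=2: INC 2 -> ACC=6 [depth=2]
Event 8 (EXEC): [IRQ1] PC=3: IRET -> resume IRQ2 at PC=1 (depth now 1) [depth=1]
Event 9 (EXEC): [IRQ2] PC=1: INC 2 -> ACC=8 [depth=1]
Event 10 (EXEC): [IRQ2] PC=2: DEC 2 -> ACC=6 [depth=1]
Event 11 (EXEC): [IRQ2] PC=3: IRET -> resume MAIN at PC=1 (depth now 0) [depth=0]
Event 12 (EXEC): [MAIN] PC=1: INC 5 -> ACC=11 [depth=0]
Event 13 (EXEC): [MAIN] PC=2: INC 2 -> ACC=13 [depth=0]
Event 14 (INT 0): INT 0 arrives: push (MAIN, PC=3), enter IRQ0 at PC=0 (depth now 1) [depth=1]
Event 15 (EXEC): [IRQ0] PC=0: DEC 4 -> ACC=9 [depth=1]
Event 16 (EXEC): [IRQ0] PC=1: INC 1 -> ACC=10 [depth=1]
Event 17 (EXEC): [IRQ0] PC=2: IRET -> resume MAIN at PC=3 (depth now 0) [depth=0]
Event 18 (EXEC): [MAIN] PC=3: INC 1 -> ACC=11 [depth=0]
Event 19 (EXEC): [MAIN] PC=4: DEC 1 -> ACC=10 [depth=0]
Event 20 (EXEC): [MAIN] PC=5: HALT [depth=0]
Max depth observed: 2

Answer: 2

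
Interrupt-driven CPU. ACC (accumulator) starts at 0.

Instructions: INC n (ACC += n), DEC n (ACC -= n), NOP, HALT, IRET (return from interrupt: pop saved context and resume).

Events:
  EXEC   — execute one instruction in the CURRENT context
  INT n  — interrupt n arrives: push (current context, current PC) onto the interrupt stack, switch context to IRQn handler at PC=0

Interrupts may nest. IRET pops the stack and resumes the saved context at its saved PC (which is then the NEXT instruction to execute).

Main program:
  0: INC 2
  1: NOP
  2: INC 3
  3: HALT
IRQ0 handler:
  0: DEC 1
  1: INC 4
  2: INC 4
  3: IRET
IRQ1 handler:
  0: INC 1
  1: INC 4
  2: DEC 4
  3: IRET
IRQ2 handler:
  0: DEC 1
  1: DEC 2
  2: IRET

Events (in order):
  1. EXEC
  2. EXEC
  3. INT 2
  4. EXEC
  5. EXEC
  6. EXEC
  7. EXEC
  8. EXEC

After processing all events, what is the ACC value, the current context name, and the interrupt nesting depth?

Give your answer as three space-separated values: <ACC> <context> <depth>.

Event 1 (EXEC): [MAIN] PC=0: INC 2 -> ACC=2
Event 2 (EXEC): [MAIN] PC=1: NOP
Event 3 (INT 2): INT 2 arrives: push (MAIN, PC=2), enter IRQ2 at PC=0 (depth now 1)
Event 4 (EXEC): [IRQ2] PC=0: DEC 1 -> ACC=1
Event 5 (EXEC): [IRQ2] PC=1: DEC 2 -> ACC=-1
Event 6 (EXEC): [IRQ2] PC=2: IRET -> resume MAIN at PC=2 (depth now 0)
Event 7 (EXEC): [MAIN] PC=2: INC 3 -> ACC=2
Event 8 (EXEC): [MAIN] PC=3: HALT

Answer: 2 MAIN 0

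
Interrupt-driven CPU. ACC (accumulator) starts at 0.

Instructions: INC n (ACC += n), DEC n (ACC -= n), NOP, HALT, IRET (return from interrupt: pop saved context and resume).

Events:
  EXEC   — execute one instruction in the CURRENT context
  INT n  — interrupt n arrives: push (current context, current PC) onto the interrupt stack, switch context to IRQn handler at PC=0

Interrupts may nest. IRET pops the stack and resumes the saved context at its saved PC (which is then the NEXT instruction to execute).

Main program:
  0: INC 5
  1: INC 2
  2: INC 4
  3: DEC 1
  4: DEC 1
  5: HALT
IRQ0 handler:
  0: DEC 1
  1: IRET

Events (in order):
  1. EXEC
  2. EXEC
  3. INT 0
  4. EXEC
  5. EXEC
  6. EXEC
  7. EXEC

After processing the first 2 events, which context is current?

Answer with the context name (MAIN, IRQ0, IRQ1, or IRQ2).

Answer: MAIN

Derivation:
Event 1 (EXEC): [MAIN] PC=0: INC 5 -> ACC=5
Event 2 (EXEC): [MAIN] PC=1: INC 2 -> ACC=7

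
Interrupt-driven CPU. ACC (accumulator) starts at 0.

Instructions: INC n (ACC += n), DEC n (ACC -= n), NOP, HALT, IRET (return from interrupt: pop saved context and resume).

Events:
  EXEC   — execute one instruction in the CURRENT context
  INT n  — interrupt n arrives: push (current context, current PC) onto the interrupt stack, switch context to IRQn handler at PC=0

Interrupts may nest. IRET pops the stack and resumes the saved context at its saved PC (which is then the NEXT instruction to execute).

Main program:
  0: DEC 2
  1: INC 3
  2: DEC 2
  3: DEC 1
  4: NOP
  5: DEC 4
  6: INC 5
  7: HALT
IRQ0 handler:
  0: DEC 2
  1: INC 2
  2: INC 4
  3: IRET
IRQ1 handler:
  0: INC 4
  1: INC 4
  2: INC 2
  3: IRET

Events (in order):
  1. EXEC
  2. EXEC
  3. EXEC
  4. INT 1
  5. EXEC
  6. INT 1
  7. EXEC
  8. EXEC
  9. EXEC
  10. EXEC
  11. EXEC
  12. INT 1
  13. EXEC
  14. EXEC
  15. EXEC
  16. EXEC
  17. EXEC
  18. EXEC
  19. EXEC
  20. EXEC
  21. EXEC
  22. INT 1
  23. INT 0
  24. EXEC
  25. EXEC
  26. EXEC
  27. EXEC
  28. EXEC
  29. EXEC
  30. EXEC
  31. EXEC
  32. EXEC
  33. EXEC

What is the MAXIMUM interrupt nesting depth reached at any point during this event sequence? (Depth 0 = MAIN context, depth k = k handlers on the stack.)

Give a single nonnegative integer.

Answer: 2

Derivation:
Event 1 (EXEC): [MAIN] PC=0: DEC 2 -> ACC=-2 [depth=0]
Event 2 (EXEC): [MAIN] PC=1: INC 3 -> ACC=1 [depth=0]
Event 3 (EXEC): [MAIN] PC=2: DEC 2 -> ACC=-1 [depth=0]
Event 4 (INT 1): INT 1 arrives: push (MAIN, PC=3), enter IRQ1 at PC=0 (depth now 1) [depth=1]
Event 5 (EXEC): [IRQ1] PC=0: INC 4 -> ACC=3 [depth=1]
Event 6 (INT 1): INT 1 arrives: push (IRQ1, PC=1), enter IRQ1 at PC=0 (depth now 2) [depth=2]
Event 7 (EXEC): [IRQ1] PC=0: INC 4 -> ACC=7 [depth=2]
Event 8 (EXEC): [IRQ1] PC=1: INC 4 -> ACC=11 [depth=2]
Event 9 (EXEC): [IRQ1] PC=2: INC 2 -> ACC=13 [depth=2]
Event 10 (EXEC): [IRQ1] PC=3: IRET -> resume IRQ1 at PC=1 (depth now 1) [depth=1]
Event 11 (EXEC): [IRQ1] PC=1: INC 4 -> ACC=17 [depth=1]
Event 12 (INT 1): INT 1 arrives: push (IRQ1, PC=2), enter IRQ1 at PC=0 (depth now 2) [depth=2]
Event 13 (EXEC): [IRQ1] PC=0: INC 4 -> ACC=21 [depth=2]
Event 14 (EXEC): [IRQ1] PC=1: INC 4 -> ACC=25 [depth=2]
Event 15 (EXEC): [IRQ1] PC=2: INC 2 -> ACC=27 [depth=2]
Event 16 (EXEC): [IRQ1] PC=3: IRET -> resume IRQ1 at PC=2 (depth now 1) [depth=1]
Event 17 (EXEC): [IRQ1] PC=2: INC 2 -> ACC=29 [depth=1]
Event 18 (EXEC): [IRQ1] PC=3: IRET -> resume MAIN at PC=3 (depth now 0) [depth=0]
Event 19 (EXEC): [MAIN] PC=3: DEC 1 -> ACC=28 [depth=0]
Event 20 (EXEC): [MAIN] PC=4: NOP [depth=0]
Event 21 (EXEC): [MAIN] PC=5: DEC 4 -> ACC=24 [depth=0]
Event 22 (INT 1): INT 1 arrives: push (MAIN, PC=6), enter IRQ1 at PC=0 (depth now 1) [depth=1]
Event 23 (INT 0): INT 0 arrives: push (IRQ1, PC=0), enter IRQ0 at PC=0 (depth now 2) [depth=2]
Event 24 (EXEC): [IRQ0] PC=0: DEC 2 -> ACC=22 [depth=2]
Event 25 (EXEC): [IRQ0] PC=1: INC 2 -> ACC=24 [depth=2]
Event 26 (EXEC): [IRQ0] PC=2: INC 4 -> ACC=28 [depth=2]
Event 27 (EXEC): [IRQ0] PC=3: IRET -> resume IRQ1 at PC=0 (depth now 1) [depth=1]
Event 28 (EXEC): [IRQ1] PC=0: INC 4 -> ACC=32 [depth=1]
Event 29 (EXEC): [IRQ1] PC=1: INC 4 -> ACC=36 [depth=1]
Event 30 (EXEC): [IRQ1] PC=2: INC 2 -> ACC=38 [depth=1]
Event 31 (EXEC): [IRQ1] PC=3: IRET -> resume MAIN at PC=6 (depth now 0) [depth=0]
Event 32 (EXEC): [MAIN] PC=6: INC 5 -> ACC=43 [depth=0]
Event 33 (EXEC): [MAIN] PC=7: HALT [depth=0]
Max depth observed: 2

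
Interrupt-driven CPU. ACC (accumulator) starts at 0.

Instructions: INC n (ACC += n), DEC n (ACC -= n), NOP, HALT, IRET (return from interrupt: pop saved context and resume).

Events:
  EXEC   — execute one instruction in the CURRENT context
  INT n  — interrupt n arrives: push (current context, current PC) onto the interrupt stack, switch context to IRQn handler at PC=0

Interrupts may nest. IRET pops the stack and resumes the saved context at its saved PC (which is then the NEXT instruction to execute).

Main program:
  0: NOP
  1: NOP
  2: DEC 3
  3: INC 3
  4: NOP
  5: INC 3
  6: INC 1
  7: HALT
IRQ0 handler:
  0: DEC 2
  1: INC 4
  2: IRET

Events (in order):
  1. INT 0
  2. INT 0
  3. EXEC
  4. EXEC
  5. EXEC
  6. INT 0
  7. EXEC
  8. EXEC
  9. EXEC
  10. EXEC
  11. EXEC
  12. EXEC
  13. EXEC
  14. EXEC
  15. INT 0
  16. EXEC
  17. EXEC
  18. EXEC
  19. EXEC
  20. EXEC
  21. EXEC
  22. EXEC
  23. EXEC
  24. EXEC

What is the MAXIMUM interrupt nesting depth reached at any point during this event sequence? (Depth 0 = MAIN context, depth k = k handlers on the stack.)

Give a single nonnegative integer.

Event 1 (INT 0): INT 0 arrives: push (MAIN, PC=0), enter IRQ0 at PC=0 (depth now 1) [depth=1]
Event 2 (INT 0): INT 0 arrives: push (IRQ0, PC=0), enter IRQ0 at PC=0 (depth now 2) [depth=2]
Event 3 (EXEC): [IRQ0] PC=0: DEC 2 -> ACC=-2 [depth=2]
Event 4 (EXEC): [IRQ0] PC=1: INC 4 -> ACC=2 [depth=2]
Event 5 (EXEC): [IRQ0] PC=2: IRET -> resume IRQ0 at PC=0 (depth now 1) [depth=1]
Event 6 (INT 0): INT 0 arrives: push (IRQ0, PC=0), enter IRQ0 at PC=0 (depth now 2) [depth=2]
Event 7 (EXEC): [IRQ0] PC=0: DEC 2 -> ACC=0 [depth=2]
Event 8 (EXEC): [IRQ0] PC=1: INC 4 -> ACC=4 [depth=2]
Event 9 (EXEC): [IRQ0] PC=2: IRET -> resume IRQ0 at PC=0 (depth now 1) [depth=1]
Event 10 (EXEC): [IRQ0] PC=0: DEC 2 -> ACC=2 [depth=1]
Event 11 (EXEC): [IRQ0] PC=1: INC 4 -> ACC=6 [depth=1]
Event 12 (EXEC): [IRQ0] PC=2: IRET -> resume MAIN at PC=0 (depth now 0) [depth=0]
Event 13 (EXEC): [MAIN] PC=0: NOP [depth=0]
Event 14 (EXEC): [MAIN] PC=1: NOP [depth=0]
Event 15 (INT 0): INT 0 arrives: push (MAIN, PC=2), enter IRQ0 at PC=0 (depth now 1) [depth=1]
Event 16 (EXEC): [IRQ0] PC=0: DEC 2 -> ACC=4 [depth=1]
Event 17 (EXEC): [IRQ0] PC=1: INC 4 -> ACC=8 [depth=1]
Event 18 (EXEC): [IRQ0] PC=2: IRET -> resume MAIN at PC=2 (depth now 0) [depth=0]
Event 19 (EXEC): [MAIN] PC=2: DEC 3 -> ACC=5 [depth=0]
Event 20 (EXEC): [MAIN] PC=3: INC 3 -> ACC=8 [depth=0]
Event 21 (EXEC): [MAIN] PC=4: NOP [depth=0]
Event 22 (EXEC): [MAIN] PC=5: INC 3 -> ACC=11 [depth=0]
Event 23 (EXEC): [MAIN] PC=6: INC 1 -> ACC=12 [depth=0]
Event 24 (EXEC): [MAIN] PC=7: HALT [depth=0]
Max depth observed: 2

Answer: 2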